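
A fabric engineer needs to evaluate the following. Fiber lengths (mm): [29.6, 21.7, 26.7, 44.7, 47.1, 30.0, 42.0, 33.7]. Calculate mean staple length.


Formula: Mean = sum of lengths / count
Sum = 29.6 + 21.7 + 26.7 + 44.7 + 47.1 + 30.0 + 42.0 + 33.7
Sum = 275.5 mm
Mean = 275.5 / 8 = 34.44 mm

34.44 mm


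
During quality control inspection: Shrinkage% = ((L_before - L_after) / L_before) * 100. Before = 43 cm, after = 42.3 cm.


Formula: Shrinkage% = ((L_before - L_after) / L_before) * 100
Step 1: Shrinkage = 43 - 42.3 = 0.7 cm
Step 2: Shrinkage% = (0.7 / 43) * 100
Step 3: Shrinkage% = 0.016279 * 100 = 1.6279% ≈ 1.6%

1.6%


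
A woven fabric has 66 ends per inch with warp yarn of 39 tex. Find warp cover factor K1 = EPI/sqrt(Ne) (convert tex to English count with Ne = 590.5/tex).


Formula: K1 = EPI / sqrt(Ne), with Ne = 590.5 / tex_warp
Step 1: Ne = 590.5 / 39 = 15.141
Step 2: sqrt(Ne) = sqrt(15.141) = 3.8911
Step 3: K1 = 66 / 3.8911 = 17.0

17.0


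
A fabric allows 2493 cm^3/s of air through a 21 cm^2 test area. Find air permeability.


Formula: Air Permeability = Airflow / Test Area
AP = 2493 cm^3/s / 21 cm^2
AP = 118.7 cm^3/s/cm^2

118.7 cm^3/s/cm^2


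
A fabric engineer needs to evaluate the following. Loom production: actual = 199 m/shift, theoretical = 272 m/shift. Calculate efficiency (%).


Formula: Efficiency% = (Actual output / Theoretical output) * 100
Efficiency% = (199 / 272) * 100
Efficiency% = 0.731618 * 100 = 73.1618% ≈ 73.2%

73.2%


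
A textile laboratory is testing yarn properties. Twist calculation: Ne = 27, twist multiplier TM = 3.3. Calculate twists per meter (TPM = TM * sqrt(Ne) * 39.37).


Formula: TPM = TM * sqrt(Ne) * 39.37
Step 1: sqrt(Ne) = sqrt(27) = 5.1962
Step 2: TM * sqrt(Ne) = 3.3 * 5.1962 = 17.1475
Step 3: TPM = 17.1475 * 39.37 = 675 twists/m

675 twists/m


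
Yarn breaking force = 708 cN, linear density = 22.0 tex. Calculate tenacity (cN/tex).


Formula: Tenacity = Breaking force / Linear density
Tenacity = 708 cN / 22.0 tex
Tenacity = 32.18 cN/tex

32.18 cN/tex


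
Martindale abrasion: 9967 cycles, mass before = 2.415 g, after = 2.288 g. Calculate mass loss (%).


Formula: Mass loss% = ((m_before - m_after) / m_before) * 100
Step 1: Mass loss = 2.415 - 2.288 = 0.127 g
Step 2: Ratio = 0.127 / 2.415 = 0.052588
Step 3: Mass loss% = 0.052588 * 100 = 5.2588% ≈ 5.26%

5.26%


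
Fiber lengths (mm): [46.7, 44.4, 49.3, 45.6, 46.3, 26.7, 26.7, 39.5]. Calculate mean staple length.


Formula: Mean = sum of lengths / count
Sum = 46.7 + 44.4 + 49.3 + 45.6 + 46.3 + 26.7 + 26.7 + 39.5
Sum = 325.2 mm
Mean = 325.2 / 8 = 40.65 mm

40.65 mm


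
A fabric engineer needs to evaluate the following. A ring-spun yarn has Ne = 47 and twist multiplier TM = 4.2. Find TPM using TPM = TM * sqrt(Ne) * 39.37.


Formula: TPM = TM * sqrt(Ne) * 39.37
Step 1: sqrt(Ne) = sqrt(47) = 6.8557
Step 2: TM * sqrt(Ne) = 4.2 * 6.8557 = 28.7939
Step 3: TPM = 28.7939 * 39.37 = 1134 twists/m

1134 twists/m


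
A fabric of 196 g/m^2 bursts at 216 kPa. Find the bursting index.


Formula: Bursting Index = Bursting Strength / Fabric GSM
BI = 216 kPa / 196 g/m^2
BI = 1.102 kPa/(g/m^2)

1.102 kPa/(g/m^2)


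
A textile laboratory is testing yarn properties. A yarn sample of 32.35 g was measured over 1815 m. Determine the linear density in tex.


Formula: Tex = (mass_g / length_m) * 1000
Substituting: Tex = (32.35 / 1815) * 1000
Intermediate: 32.35 / 1815 = 0.01782369 g/m
Tex = 0.01782369 * 1000 = 17.82 tex

17.82 tex


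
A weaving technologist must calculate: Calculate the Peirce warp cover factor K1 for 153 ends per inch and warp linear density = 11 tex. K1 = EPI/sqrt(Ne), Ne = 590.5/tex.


Formula: K1 = EPI / sqrt(Ne), with Ne = 590.5 / tex_warp
Step 1: Ne = 590.5 / 11 = 53.682
Step 2: sqrt(Ne) = sqrt(53.682) = 7.3268
Step 3: K1 = 153 / 7.3268 = 20.9

20.9


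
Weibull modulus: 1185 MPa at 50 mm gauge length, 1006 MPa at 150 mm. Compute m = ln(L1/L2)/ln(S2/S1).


Formula: m = ln(L1/L2) / ln(S2/S1)
Step 1: ln(L1/L2) = ln(50/150) = -1.09861
Step 2: S2/S1 = 1006/1185 = 0.84895
Step 3: ln(S2/S1) = ln(0.84895) = -0.16375
Step 4: m = -1.09861 / -0.16375 = 6.71

6.71 (Weibull m)


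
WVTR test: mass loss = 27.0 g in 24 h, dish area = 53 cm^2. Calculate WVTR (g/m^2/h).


Formula: WVTR = mass_loss / (area * time)
Step 1: Convert area: 53 cm^2 = 0.0053 m^2
Step 2: WVTR = 27.0 g / (0.0053 m^2 * 24 h)
Step 3: WVTR = 27.0 / 0.1272 = 212.3 g/m^2/h

212.3 g/m^2/h


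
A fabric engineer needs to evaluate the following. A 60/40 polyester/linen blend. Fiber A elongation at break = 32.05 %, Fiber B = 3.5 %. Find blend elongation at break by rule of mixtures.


Formula: Blend property = (fraction_A * property_A) + (fraction_B * property_B)
Step 1: Contribution A = 60/100 * 32.05 % = 19.23 %
Step 2: Contribution B = 40/100 * 3.5 % = 1.4 %
Step 3: Blend elongation at break = 19.23 + 1.4 = 20.63 %

20.63 %


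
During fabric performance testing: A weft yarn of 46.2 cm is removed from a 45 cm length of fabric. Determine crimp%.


Formula: Crimp% = ((L_yarn - L_fabric) / L_fabric) * 100
Step 1: Extension = 46.2 - 45 = 1.2 cm
Step 2: Crimp% = (1.2 / 45) * 100
Step 3: Crimp% = 0.026667 * 100 = 2.6667% ≈ 2.7%

2.7%


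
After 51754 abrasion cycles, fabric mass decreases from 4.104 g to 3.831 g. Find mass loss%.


Formula: Mass loss% = ((m_before - m_after) / m_before) * 100
Step 1: Mass loss = 4.104 - 3.831 = 0.273 g
Step 2: Ratio = 0.273 / 4.104 = 0.0665205
Step 3: Mass loss% = 0.0665205 * 100 = 6.65205% ≈ 6.65%

6.65%


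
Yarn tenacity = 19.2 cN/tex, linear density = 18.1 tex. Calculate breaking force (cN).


Formula: Breaking force = Tenacity * Linear density
F = 19.2 cN/tex * 18.1 tex
F = 347.52 cN

347.52 cN


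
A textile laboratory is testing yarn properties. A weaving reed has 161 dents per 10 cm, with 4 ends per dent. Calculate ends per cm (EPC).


Formula: EPC = (dents per 10 cm * ends per dent) / 10
Step 1: Total ends per 10 cm = 161 * 4 = 644
Step 2: EPC = 644 / 10 = 64.4 ends/cm

64.4 ends/cm


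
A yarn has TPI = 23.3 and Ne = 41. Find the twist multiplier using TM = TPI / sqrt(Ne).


Formula: TM = TPI / sqrt(Ne)
Step 1: sqrt(Ne) = sqrt(41) = 6.4031
Step 2: TM = 23.3 / 6.4031 = 3.64

3.64 TM


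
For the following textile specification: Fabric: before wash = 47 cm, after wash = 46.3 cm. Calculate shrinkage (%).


Formula: Shrinkage% = ((L_before - L_after) / L_before) * 100
Step 1: Shrinkage = 47 - 46.3 = 0.7 cm
Step 2: Shrinkage% = (0.7 / 47) * 100
Step 3: Shrinkage% = 0.014894 * 100 = 1.4894% ≈ 1.5%

1.5%


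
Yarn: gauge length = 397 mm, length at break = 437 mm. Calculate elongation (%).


Formula: Elongation (%) = ((L_break - L0) / L0) * 100
Step 1: Extension = 437 - 397 = 40 mm
Step 2: Elongation = (40 / 397) * 100
Step 3: Elongation = 0.100756 * 100 = 10.0756% ≈ 10.1%

10.1%


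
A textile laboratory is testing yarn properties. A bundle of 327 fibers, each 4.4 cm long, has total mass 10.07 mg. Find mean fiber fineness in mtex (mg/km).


Formula: fineness (mtex) = mass (mg) / total length (km) = (mass_mg / total_length_m) * 1000
Step 1: Convert fiber length: 4.4 cm = 0.044 m
Step 2: Total fiber length = 327 * 0.044 = 14.388 m
Step 3: Linear density = 10.07 mg / 14.388 m = 0.6999 mg/m
Step 4: fineness = 0.6999 * 1000 = 699.9 mtex

699.9 mtex


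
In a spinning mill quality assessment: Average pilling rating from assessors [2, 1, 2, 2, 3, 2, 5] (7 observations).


Formula: Mean = sum / count
Sum = 2 + 1 + 2 + 2 + 3 + 2 + 5 = 17
Mean = 17 / 7 = 2.4

2.4


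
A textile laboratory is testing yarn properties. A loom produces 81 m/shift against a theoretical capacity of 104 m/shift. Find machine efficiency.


Formula: Efficiency% = (Actual output / Theoretical output) * 100
Efficiency% = (81 / 104) * 100
Efficiency% = 0.778846 * 100 = 77.8846% ≈ 77.9%

77.9%


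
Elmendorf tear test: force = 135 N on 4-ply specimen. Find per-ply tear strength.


Formula: Per-ply strength = Total force / Number of plies
Per-ply = 135 N / 4
Per-ply = 33.75 N

33.75 N


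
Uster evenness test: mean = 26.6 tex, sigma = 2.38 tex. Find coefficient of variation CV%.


Formula: CV% = (standard deviation / mean) * 100
Step 1: Ratio = 2.38 / 26.6 = 0.089474
Step 2: CV% = 0.089474 * 100 = 8.9474% ≈ 8.9%

8.9%


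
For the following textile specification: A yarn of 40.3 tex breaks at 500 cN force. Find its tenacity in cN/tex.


Formula: Tenacity = Breaking force / Linear density
Tenacity = 500 cN / 40.3 tex
Tenacity = 12.41 cN/tex

12.41 cN/tex


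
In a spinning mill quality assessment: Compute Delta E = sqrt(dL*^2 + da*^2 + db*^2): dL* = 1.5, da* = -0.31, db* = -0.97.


Formula: Delta E = sqrt(dL*^2 + da*^2 + db*^2)
Step 1: dL*^2 = 1.5^2 = 2.25
Step 2: da*^2 = (-0.31)^2 = 0.0961
Step 3: db*^2 = (-0.97)^2 = 0.9409
Step 4: Sum = 2.25 + 0.0961 + 0.9409 = 3.287
Step 5: Delta E = sqrt(3.287) = 1.81

1.81 Delta E


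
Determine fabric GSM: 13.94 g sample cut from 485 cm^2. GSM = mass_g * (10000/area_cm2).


Formula: GSM = mass_g / area_m2
Step 1: Convert area: 485 cm^2 = 485 / 10000 = 0.0485 m^2
Step 2: GSM = 13.94 g / 0.0485 m^2 = 287.4 g/m^2

287.4 g/m^2


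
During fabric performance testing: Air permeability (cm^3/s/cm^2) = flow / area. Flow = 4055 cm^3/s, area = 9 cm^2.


Formula: Air Permeability = Airflow / Test Area
AP = 4055 cm^3/s / 9 cm^2
AP = 450.6 cm^3/s/cm^2

450.6 cm^3/s/cm^2


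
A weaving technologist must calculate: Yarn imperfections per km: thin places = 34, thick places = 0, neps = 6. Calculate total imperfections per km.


Formula: Total = thin places + thick places + neps
Total = 34 + 0 + 6
Total = 40 imperfections/km

40 imperfections/km


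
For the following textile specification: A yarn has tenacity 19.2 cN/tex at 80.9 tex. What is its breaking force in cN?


Formula: Breaking force = Tenacity * Linear density
F = 19.2 cN/tex * 80.9 tex
F = 1553.28 cN

1553.28 cN


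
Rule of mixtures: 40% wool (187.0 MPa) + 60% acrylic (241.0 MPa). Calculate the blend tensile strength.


Formula: Blend property = (fraction_A * property_A) + (fraction_B * property_B)
Step 1: Contribution A = 40/100 * 187.0 MPa = 74.8 MPa
Step 2: Contribution B = 60/100 * 241.0 MPa = 144.6 MPa
Step 3: Blend tensile strength = 74.8 + 144.6 = 219.4 MPa

219.4 MPa


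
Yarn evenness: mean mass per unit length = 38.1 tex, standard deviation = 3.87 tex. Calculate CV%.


Formula: CV% = (standard deviation / mean) * 100
Step 1: Ratio = 3.87 / 38.1 = 0.101575
Step 2: CV% = 0.101575 * 100 = 10.1575% ≈ 10.2%

10.2%


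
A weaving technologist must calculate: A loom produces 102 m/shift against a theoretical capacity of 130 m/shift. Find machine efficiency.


Formula: Efficiency% = (Actual output / Theoretical output) * 100
Efficiency% = (102 / 130) * 100
Efficiency% = 0.784615 * 100 = 78.4615% ≈ 78.5%

78.5%


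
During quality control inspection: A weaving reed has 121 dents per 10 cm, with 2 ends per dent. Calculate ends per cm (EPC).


Formula: EPC = (dents per 10 cm * ends per dent) / 10
Step 1: Total ends per 10 cm = 121 * 2 = 242
Step 2: EPC = 242 / 10 = 24.2 ends/cm

24.2 ends/cm


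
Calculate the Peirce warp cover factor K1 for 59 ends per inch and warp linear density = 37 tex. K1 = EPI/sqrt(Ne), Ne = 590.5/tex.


Formula: K1 = EPI / sqrt(Ne), with Ne = 590.5 / tex_warp
Step 1: Ne = 590.5 / 37 = 15.959
Step 2: sqrt(Ne) = sqrt(15.959) = 3.9949
Step 3: K1 = 59 / 3.9949 = 14.8

14.8


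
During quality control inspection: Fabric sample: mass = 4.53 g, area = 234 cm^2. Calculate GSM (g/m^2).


Formula: GSM = mass_g / area_m2
Step 1: Convert area: 234 cm^2 = 234 / 10000 = 0.0234 m^2
Step 2: GSM = 4.53 g / 0.0234 m^2 = 193.6 g/m^2

193.6 g/m^2


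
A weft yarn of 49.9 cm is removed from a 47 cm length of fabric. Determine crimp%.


Formula: Crimp% = ((L_yarn - L_fabric) / L_fabric) * 100
Step 1: Extension = 49.9 - 47 = 2.9 cm
Step 2: Crimp% = (2.9 / 47) * 100
Step 3: Crimp% = 0.061702 * 100 = 6.1702% ≈ 6.2%

6.2%


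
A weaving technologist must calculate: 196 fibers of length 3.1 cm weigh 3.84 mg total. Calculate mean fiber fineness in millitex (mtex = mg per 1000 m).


Formula: fineness (mtex) = mass (mg) / total length (km) = (mass_mg / total_length_m) * 1000
Step 1: Convert fiber length: 3.1 cm = 0.031 m
Step 2: Total fiber length = 196 * 0.031 = 6.076 m
Step 3: Linear density = 3.84 mg / 6.076 m = 0.6320 mg/m
Step 4: fineness = 0.6320 * 1000 = 632.0 mtex

632.0 mtex


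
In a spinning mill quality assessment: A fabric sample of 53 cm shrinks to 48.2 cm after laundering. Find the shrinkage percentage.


Formula: Shrinkage% = ((L_before - L_after) / L_before) * 100
Step 1: Shrinkage = 53 - 48.2 = 4.8 cm
Step 2: Shrinkage% = (4.8 / 53) * 100
Step 3: Shrinkage% = 0.090566 * 100 = 9.0566% ≈ 9.1%

9.1%


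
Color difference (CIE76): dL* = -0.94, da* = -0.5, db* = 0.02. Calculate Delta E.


Formula: Delta E = sqrt(dL*^2 + da*^2 + db*^2)
Step 1: dL*^2 = (-0.94)^2 = 0.8836
Step 2: da*^2 = (-0.5)^2 = 0.25
Step 3: db*^2 = 0.02^2 = 0.0004
Step 4: Sum = 0.8836 + 0.25 + 0.0004 = 1.134
Step 5: Delta E = sqrt(1.134) = 1.06

1.06 Delta E


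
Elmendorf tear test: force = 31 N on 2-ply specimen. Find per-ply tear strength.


Formula: Per-ply strength = Total force / Number of plies
Per-ply = 31 N / 2
Per-ply = 15.5 N

15.5 N


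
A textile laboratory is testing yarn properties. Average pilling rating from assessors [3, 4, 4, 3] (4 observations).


Formula: Mean = sum / count
Sum = 3 + 4 + 4 + 3 = 14
Mean = 14 / 4 = 3.5

3.5


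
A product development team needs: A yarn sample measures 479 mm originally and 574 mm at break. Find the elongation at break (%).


Formula: Elongation (%) = ((L_break - L0) / L0) * 100
Step 1: Extension = 574 - 479 = 95 mm
Step 2: Elongation = (95 / 479) * 100
Step 3: Elongation = 0.19833 * 100 = 19.833% ≈ 19.8%

19.8%


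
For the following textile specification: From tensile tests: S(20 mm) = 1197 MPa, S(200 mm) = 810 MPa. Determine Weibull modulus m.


Formula: m = ln(L1/L2) / ln(S2/S1)
Step 1: ln(L1/L2) = ln(20/200) = -2.30259
Step 2: S2/S1 = 810/1197 = 0.67669
Step 3: ln(S2/S1) = ln(0.67669) = -0.39054
Step 4: m = -2.30259 / -0.39054 = 5.90

5.90 (Weibull m)


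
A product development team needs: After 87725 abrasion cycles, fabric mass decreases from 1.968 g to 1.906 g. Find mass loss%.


Formula: Mass loss% = ((m_before - m_after) / m_before) * 100
Step 1: Mass loss = 1.968 - 1.906 = 0.062 g
Step 2: Ratio = 0.062 / 1.968 = 0.0315041
Step 3: Mass loss% = 0.0315041 * 100 = 3.15041% ≈ 3.15%

3.15%


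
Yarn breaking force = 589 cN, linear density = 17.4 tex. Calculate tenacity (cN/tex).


Formula: Tenacity = Breaking force / Linear density
Tenacity = 589 cN / 17.4 tex
Tenacity = 33.85 cN/tex

33.85 cN/tex


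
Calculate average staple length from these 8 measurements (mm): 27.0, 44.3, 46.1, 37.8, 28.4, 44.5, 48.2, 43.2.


Formula: Mean = sum of lengths / count
Sum = 27.0 + 44.3 + 46.1 + 37.8 + 28.4 + 44.5 + 48.2 + 43.2
Sum = 319.5 mm
Mean = 319.5 / 8 = 39.94 mm

39.94 mm


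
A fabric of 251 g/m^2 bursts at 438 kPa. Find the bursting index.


Formula: Bursting Index = Bursting Strength / Fabric GSM
BI = 438 kPa / 251 g/m^2
BI = 1.745 kPa/(g/m^2)

1.745 kPa/(g/m^2)


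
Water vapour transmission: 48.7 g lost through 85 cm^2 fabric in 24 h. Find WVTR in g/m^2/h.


Formula: WVTR = mass_loss / (area * time)
Step 1: Convert area: 85 cm^2 = 0.0085 m^2
Step 2: WVTR = 48.7 g / (0.0085 m^2 * 24 h)
Step 3: WVTR = 48.7 / 0.204 = 238.7 g/m^2/h

238.7 g/m^2/h


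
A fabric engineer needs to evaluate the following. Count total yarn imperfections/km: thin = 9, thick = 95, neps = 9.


Formula: Total = thin places + thick places + neps
Total = 9 + 95 + 9
Total = 113 imperfections/km

113 imperfections/km


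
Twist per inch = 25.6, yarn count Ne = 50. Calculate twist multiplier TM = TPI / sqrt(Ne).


Formula: TM = TPI / sqrt(Ne)
Step 1: sqrt(Ne) = sqrt(50) = 7.0711
Step 2: TM = 25.6 / 7.0711 = 3.62

3.62 TM


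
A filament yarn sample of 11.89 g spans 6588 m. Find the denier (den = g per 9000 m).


Formula: den = (mass_g / length_m) * 9000
Substituting: den = (11.89 / 6588) * 9000
Intermediate: 11.89 / 6588 = 0.0018048 g/m
den = 0.0018048 * 9000 = 16.2 denier

16.2 denier


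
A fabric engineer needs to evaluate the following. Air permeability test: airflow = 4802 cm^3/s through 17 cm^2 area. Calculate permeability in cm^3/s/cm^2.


Formula: Air Permeability = Airflow / Test Area
AP = 4802 cm^3/s / 17 cm^2
AP = 282.5 cm^3/s/cm^2

282.5 cm^3/s/cm^2


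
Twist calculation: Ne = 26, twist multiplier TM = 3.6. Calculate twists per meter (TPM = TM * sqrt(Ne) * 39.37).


Formula: TPM = TM * sqrt(Ne) * 39.37
Step 1: sqrt(Ne) = sqrt(26) = 5.099
Step 2: TM * sqrt(Ne) = 3.6 * 5.099 = 18.3564
Step 3: TPM = 18.3564 * 39.37 = 723 twists/m

723 twists/m


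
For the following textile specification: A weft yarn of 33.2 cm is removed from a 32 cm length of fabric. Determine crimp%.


Formula: Crimp% = ((L_yarn - L_fabric) / L_fabric) * 100
Step 1: Extension = 33.2 - 32 = 1.2 cm
Step 2: Crimp% = (1.2 / 32) * 100
Step 3: Crimp% = 0.0375 * 100 = 3.75% ≈ 3.8%

3.8%


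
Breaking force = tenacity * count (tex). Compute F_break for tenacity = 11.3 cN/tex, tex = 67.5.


Formula: Breaking force = Tenacity * Linear density
F = 11.3 cN/tex * 67.5 tex
F = 762.75 cN

762.75 cN


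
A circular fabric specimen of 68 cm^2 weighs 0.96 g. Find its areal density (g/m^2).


Formula: GSM = mass_g / area_m2
Step 1: Convert area: 68 cm^2 = 68 / 10000 = 0.0068 m^2
Step 2: GSM = 0.96 g / 0.0068 m^2 = 141.2 g/m^2

141.2 g/m^2


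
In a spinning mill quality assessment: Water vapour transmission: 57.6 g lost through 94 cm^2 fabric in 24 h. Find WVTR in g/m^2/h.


Formula: WVTR = mass_loss / (area * time)
Step 1: Convert area: 94 cm^2 = 0.0094 m^2
Step 2: WVTR = 57.6 g / (0.0094 m^2 * 24 h)
Step 3: WVTR = 57.6 / 0.2256 = 255.3 g/m^2/h

255.3 g/m^2/h


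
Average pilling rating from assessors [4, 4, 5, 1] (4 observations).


Formula: Mean = sum / count
Sum = 4 + 4 + 5 + 1 = 14
Mean = 14 / 4 = 3.5

3.5


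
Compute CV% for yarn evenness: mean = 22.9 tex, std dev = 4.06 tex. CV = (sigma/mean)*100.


Formula: CV% = (standard deviation / mean) * 100
Step 1: Ratio = 4.06 / 22.9 = 0.177293
Step 2: CV% = 0.177293 * 100 = 17.7293% ≈ 17.7%

17.7%


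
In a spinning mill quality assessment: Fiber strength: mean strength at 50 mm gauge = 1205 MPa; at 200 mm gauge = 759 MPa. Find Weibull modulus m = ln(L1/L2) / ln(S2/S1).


Formula: m = ln(L1/L2) / ln(S2/S1)
Step 1: ln(L1/L2) = ln(50/200) = -1.38629
Step 2: S2/S1 = 759/1205 = 0.62988
Step 3: ln(S2/S1) = ln(0.62988) = -0.46223
Step 4: m = -1.38629 / -0.46223 = 3.00

3.00 (Weibull m)


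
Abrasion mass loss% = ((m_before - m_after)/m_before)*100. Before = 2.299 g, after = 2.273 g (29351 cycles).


Formula: Mass loss% = ((m_before - m_after) / m_before) * 100
Step 1: Mass loss = 2.299 - 2.273 = 0.026 g
Step 2: Ratio = 0.026 / 2.299 = 0.0113093
Step 3: Mass loss% = 0.0113093 * 100 = 1.13093% ≈ 1.13%

1.13%


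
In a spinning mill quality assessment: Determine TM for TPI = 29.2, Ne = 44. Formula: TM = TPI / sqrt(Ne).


Formula: TM = TPI / sqrt(Ne)
Step 1: sqrt(Ne) = sqrt(44) = 6.6332
Step 2: TM = 29.2 / 6.6332 = 4.40

4.40 TM


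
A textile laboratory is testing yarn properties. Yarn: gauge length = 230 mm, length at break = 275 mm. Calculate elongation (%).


Formula: Elongation (%) = ((L_break - L0) / L0) * 100
Step 1: Extension = 275 - 230 = 45 mm
Step 2: Elongation = (45 / 230) * 100
Step 3: Elongation = 0.195652 * 100 = 19.5652% ≈ 19.6%

19.6%


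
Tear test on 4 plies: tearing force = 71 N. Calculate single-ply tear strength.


Formula: Per-ply strength = Total force / Number of plies
Per-ply = 71 N / 4
Per-ply = 17.75 N

17.75 N


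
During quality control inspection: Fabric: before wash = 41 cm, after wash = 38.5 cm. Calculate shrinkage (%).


Formula: Shrinkage% = ((L_before - L_after) / L_before) * 100
Step 1: Shrinkage = 41 - 38.5 = 2.5 cm
Step 2: Shrinkage% = (2.5 / 41) * 100
Step 3: Shrinkage% = 0.060976 * 100 = 6.0976% ≈ 6.1%

6.1%


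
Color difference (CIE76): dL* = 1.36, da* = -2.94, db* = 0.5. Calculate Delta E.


Formula: Delta E = sqrt(dL*^2 + da*^2 + db*^2)
Step 1: dL*^2 = 1.36^2 = 1.8496
Step 2: da*^2 = (-2.94)^2 = 8.6436
Step 3: db*^2 = 0.5^2 = 0.25
Step 4: Sum = 1.8496 + 8.6436 + 0.25 = 10.7432
Step 5: Delta E = sqrt(10.7432) = 3.28

3.28 Delta E


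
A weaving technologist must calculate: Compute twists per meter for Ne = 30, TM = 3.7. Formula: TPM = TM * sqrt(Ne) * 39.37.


Formula: TPM = TM * sqrt(Ne) * 39.37
Step 1: sqrt(Ne) = sqrt(30) = 5.4772
Step 2: TM * sqrt(Ne) = 3.7 * 5.4772 = 20.2656
Step 3: TPM = 20.2656 * 39.37 = 798 twists/m

798 twists/m


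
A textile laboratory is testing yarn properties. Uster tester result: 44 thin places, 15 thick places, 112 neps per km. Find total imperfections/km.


Formula: Total = thin places + thick places + neps
Total = 44 + 15 + 112
Total = 171 imperfections/km

171 imperfections/km


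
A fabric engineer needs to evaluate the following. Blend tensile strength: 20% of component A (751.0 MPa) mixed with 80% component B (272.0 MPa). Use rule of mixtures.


Formula: Blend property = (fraction_A * property_A) + (fraction_B * property_B)
Step 1: Contribution A = 20/100 * 751.0 MPa = 150.2 MPa
Step 2: Contribution B = 80/100 * 272.0 MPa = 217.6 MPa
Step 3: Blend tensile strength = 150.2 + 217.6 = 367.8 MPa

367.8 MPa


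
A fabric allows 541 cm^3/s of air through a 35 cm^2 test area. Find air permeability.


Formula: Air Permeability = Airflow / Test Area
AP = 541 cm^3/s / 35 cm^2
AP = 15.5 cm^3/s/cm^2

15.5 cm^3/s/cm^2


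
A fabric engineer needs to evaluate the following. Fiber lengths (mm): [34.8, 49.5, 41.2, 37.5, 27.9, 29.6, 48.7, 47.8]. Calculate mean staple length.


Formula: Mean = sum of lengths / count
Sum = 34.8 + 49.5 + 41.2 + 37.5 + 27.9 + 29.6 + 48.7 + 47.8
Sum = 317.0 mm
Mean = 317.0 / 8 = 39.63 mm

39.63 mm


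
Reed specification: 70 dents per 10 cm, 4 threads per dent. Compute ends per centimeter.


Formula: EPC = (dents per 10 cm * ends per dent) / 10
Step 1: Total ends per 10 cm = 70 * 4 = 280
Step 2: EPC = 280 / 10 = 28.0 ends/cm

28.0 ends/cm


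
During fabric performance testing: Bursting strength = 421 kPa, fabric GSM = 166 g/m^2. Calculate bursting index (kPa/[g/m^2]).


Formula: Bursting Index = Bursting Strength / Fabric GSM
BI = 421 kPa / 166 g/m^2
BI = 2.536 kPa/(g/m^2)

2.536 kPa/(g/m^2)


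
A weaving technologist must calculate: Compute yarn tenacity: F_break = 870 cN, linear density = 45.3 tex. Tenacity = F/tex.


Formula: Tenacity = Breaking force / Linear density
Tenacity = 870 cN / 45.3 tex
Tenacity = 19.21 cN/tex

19.21 cN/tex


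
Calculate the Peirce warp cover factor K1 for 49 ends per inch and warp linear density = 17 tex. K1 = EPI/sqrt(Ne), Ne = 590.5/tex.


Formula: K1 = EPI / sqrt(Ne), with Ne = 590.5 / tex_warp
Step 1: Ne = 590.5 / 17 = 34.735
Step 2: sqrt(Ne) = sqrt(34.735) = 5.8936
Step 3: K1 = 49 / 5.8936 = 8.3

8.3


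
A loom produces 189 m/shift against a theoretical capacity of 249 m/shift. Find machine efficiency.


Formula: Efficiency% = (Actual output / Theoretical output) * 100
Efficiency% = (189 / 249) * 100
Efficiency% = 0.759036 * 100 = 75.9036% ≈ 75.9%

75.9%


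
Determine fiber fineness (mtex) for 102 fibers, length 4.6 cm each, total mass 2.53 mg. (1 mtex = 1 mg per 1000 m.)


Formula: fineness (mtex) = mass (mg) / total length (km) = (mass_mg / total_length_m) * 1000
Step 1: Convert fiber length: 4.6 cm = 0.046 m
Step 2: Total fiber length = 102 * 0.046 = 4.692 m
Step 3: Linear density = 2.53 mg / 4.692 m = 0.5392 mg/m
Step 4: fineness = 0.5392 * 1000 = 539.2 mtex

539.2 mtex


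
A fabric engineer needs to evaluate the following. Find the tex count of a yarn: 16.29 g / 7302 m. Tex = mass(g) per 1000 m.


Formula: Tex = (mass_g / length_m) * 1000
Substituting: Tex = (16.29 / 7302) * 1000
Intermediate: 16.29 / 7302 = 0.0022309 g/m
Tex = 0.0022309 * 1000 = 2.23 tex

2.23 tex


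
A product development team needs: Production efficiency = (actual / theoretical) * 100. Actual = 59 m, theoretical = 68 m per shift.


Formula: Efficiency% = (Actual output / Theoretical output) * 100
Efficiency% = (59 / 68) * 100
Efficiency% = 0.867647 * 100 = 86.7647% ≈ 86.8%

86.8%


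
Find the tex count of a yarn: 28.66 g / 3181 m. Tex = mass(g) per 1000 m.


Formula: Tex = (mass_g / length_m) * 1000
Substituting: Tex = (28.66 / 3181) * 1000
Intermediate: 28.66 / 3181 = 0.00900975 g/m
Tex = 0.00900975 * 1000 = 9.01 tex

9.01 tex


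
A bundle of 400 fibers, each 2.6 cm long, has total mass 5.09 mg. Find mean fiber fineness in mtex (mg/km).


Formula: fineness (mtex) = mass (mg) / total length (km) = (mass_mg / total_length_m) * 1000
Step 1: Convert fiber length: 2.6 cm = 0.026 m
Step 2: Total fiber length = 400 * 0.026 = 10.4 m
Step 3: Linear density = 5.09 mg / 10.4 m = 0.4894 mg/m
Step 4: fineness = 0.4894 * 1000 = 489.4 mtex

489.4 mtex


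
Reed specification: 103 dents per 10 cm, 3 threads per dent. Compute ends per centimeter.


Formula: EPC = (dents per 10 cm * ends per dent) / 10
Step 1: Total ends per 10 cm = 103 * 3 = 309
Step 2: EPC = 309 / 10 = 30.9 ends/cm

30.9 ends/cm


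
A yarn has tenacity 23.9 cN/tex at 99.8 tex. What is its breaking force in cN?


Formula: Breaking force = Tenacity * Linear density
F = 23.9 cN/tex * 99.8 tex
F = 2385.22 cN

2385.22 cN


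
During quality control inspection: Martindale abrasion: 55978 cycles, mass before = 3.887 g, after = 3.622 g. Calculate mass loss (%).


Formula: Mass loss% = ((m_before - m_after) / m_before) * 100
Step 1: Mass loss = 3.887 - 3.622 = 0.265 g
Step 2: Ratio = 0.265 / 3.887 = 0.068176
Step 3: Mass loss% = 0.068176 * 100 = 6.8176% ≈ 6.82%

6.82%


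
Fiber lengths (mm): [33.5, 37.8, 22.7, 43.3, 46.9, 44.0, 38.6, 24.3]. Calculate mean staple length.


Formula: Mean = sum of lengths / count
Sum = 33.5 + 37.8 + 22.7 + 43.3 + 46.9 + 44.0 + 38.6 + 24.3
Sum = 291.1 mm
Mean = 291.1 / 8 = 36.39 mm

36.39 mm


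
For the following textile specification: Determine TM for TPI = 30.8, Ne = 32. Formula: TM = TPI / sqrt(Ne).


Formula: TM = TPI / sqrt(Ne)
Step 1: sqrt(Ne) = sqrt(32) = 5.6569
Step 2: TM = 30.8 / 5.6569 = 5.44

5.44 TM


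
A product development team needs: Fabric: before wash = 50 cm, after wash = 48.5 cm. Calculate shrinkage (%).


Formula: Shrinkage% = ((L_before - L_after) / L_before) * 100
Step 1: Shrinkage = 50 - 48.5 = 1.5 cm
Step 2: Shrinkage% = (1.5 / 50) * 100
Step 3: Shrinkage% = 0.03 * 100 = 3.0%

3.0%


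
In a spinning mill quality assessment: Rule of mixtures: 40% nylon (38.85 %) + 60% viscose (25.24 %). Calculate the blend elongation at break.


Formula: Blend property = (fraction_A * property_A) + (fraction_B * property_B)
Step 1: Contribution A = 40/100 * 38.85 % = 15.54 %
Step 2: Contribution B = 60/100 * 25.24 % = 15.144 %
Step 3: Blend elongation at break = 15.54 + 15.144 = 30.684 %

30.684 %


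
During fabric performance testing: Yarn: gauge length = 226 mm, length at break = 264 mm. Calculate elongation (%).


Formula: Elongation (%) = ((L_break - L0) / L0) * 100
Step 1: Extension = 264 - 226 = 38 mm
Step 2: Elongation = (38 / 226) * 100
Step 3: Elongation = 0.168142 * 100 = 16.8142% ≈ 16.8%

16.8%


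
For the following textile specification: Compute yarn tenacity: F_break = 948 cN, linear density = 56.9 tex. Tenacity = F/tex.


Formula: Tenacity = Breaking force / Linear density
Tenacity = 948 cN / 56.9 tex
Tenacity = 16.66 cN/tex

16.66 cN/tex


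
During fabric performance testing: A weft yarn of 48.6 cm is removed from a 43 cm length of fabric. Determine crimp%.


Formula: Crimp% = ((L_yarn - L_fabric) / L_fabric) * 100
Step 1: Extension = 48.6 - 43 = 5.6 cm
Step 2: Crimp% = (5.6 / 43) * 100
Step 3: Crimp% = 0.130233 * 100 = 13.0233% ≈ 13.0%

13.0%


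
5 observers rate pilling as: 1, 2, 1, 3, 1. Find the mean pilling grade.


Formula: Mean = sum / count
Sum = 1 + 2 + 1 + 3 + 1 = 8
Mean = 8 / 5 = 1.6

1.6


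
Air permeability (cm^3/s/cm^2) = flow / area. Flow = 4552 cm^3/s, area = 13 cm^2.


Formula: Air Permeability = Airflow / Test Area
AP = 4552 cm^3/s / 13 cm^2
AP = 350.2 cm^3/s/cm^2

350.2 cm^3/s/cm^2


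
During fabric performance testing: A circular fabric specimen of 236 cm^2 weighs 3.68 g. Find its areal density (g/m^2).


Formula: GSM = mass_g / area_m2
Step 1: Convert area: 236 cm^2 = 236 / 10000 = 0.0236 m^2
Step 2: GSM = 3.68 g / 0.0236 m^2 = 155.9 g/m^2

155.9 g/m^2


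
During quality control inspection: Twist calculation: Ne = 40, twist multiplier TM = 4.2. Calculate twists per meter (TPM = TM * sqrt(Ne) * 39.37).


Formula: TPM = TM * sqrt(Ne) * 39.37
Step 1: sqrt(Ne) = sqrt(40) = 6.3246
Step 2: TM * sqrt(Ne) = 4.2 * 6.3246 = 26.5633
Step 3: TPM = 26.5633 * 39.37 = 1046 twists/m

1046 twists/m


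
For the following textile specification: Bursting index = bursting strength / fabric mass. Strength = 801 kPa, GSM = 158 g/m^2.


Formula: Bursting Index = Bursting Strength / Fabric GSM
BI = 801 kPa / 158 g/m^2
BI = 5.070 kPa/(g/m^2)

5.070 kPa/(g/m^2)


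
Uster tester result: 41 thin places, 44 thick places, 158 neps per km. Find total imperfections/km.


Formula: Total = thin places + thick places + neps
Total = 41 + 44 + 158
Total = 243 imperfections/km

243 imperfections/km


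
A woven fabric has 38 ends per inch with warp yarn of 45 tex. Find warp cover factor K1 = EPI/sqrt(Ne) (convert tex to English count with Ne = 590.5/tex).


Formula: K1 = EPI / sqrt(Ne), with Ne = 590.5 / tex_warp
Step 1: Ne = 590.5 / 45 = 13.122
Step 2: sqrt(Ne) = sqrt(13.122) = 3.6224
Step 3: K1 = 38 / 3.6224 = 10.5

10.5


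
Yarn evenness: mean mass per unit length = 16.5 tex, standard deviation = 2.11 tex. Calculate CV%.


Formula: CV% = (standard deviation / mean) * 100
Step 1: Ratio = 2.11 / 16.5 = 0.127879
Step 2: CV% = 0.127879 * 100 = 12.7879% ≈ 12.8%

12.8%


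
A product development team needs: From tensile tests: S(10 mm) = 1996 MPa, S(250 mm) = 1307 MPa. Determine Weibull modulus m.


Formula: m = ln(L1/L2) / ln(S2/S1)
Step 1: ln(L1/L2) = ln(10/250) = -3.21888
Step 2: S2/S1 = 1307/1996 = 0.65481
Step 3: ln(S2/S1) = ln(0.65481) = -0.42341
Step 4: m = -3.21888 / -0.42341 = 7.60

7.60 (Weibull m)


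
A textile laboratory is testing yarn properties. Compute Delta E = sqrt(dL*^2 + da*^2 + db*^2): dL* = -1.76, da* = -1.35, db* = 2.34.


Formula: Delta E = sqrt(dL*^2 + da*^2 + db*^2)
Step 1: dL*^2 = (-1.76)^2 = 3.0976
Step 2: da*^2 = (-1.35)^2 = 1.8225
Step 3: db*^2 = 2.34^2 = 5.4756
Step 4: Sum = 3.0976 + 1.8225 + 5.4756 = 10.3957
Step 5: Delta E = sqrt(10.3957) = 3.22

3.22 Delta E


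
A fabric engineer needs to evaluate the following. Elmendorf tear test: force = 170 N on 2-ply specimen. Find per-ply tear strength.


Formula: Per-ply strength = Total force / Number of plies
Per-ply = 170 N / 2
Per-ply = 85 N

85 N


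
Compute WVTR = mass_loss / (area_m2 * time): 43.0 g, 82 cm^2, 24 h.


Formula: WVTR = mass_loss / (area * time)
Step 1: Convert area: 82 cm^2 = 0.0082 m^2
Step 2: WVTR = 43.0 g / (0.0082 m^2 * 24 h)
Step 3: WVTR = 43.0 / 0.1968 = 218.5 g/m^2/h

218.5 g/m^2/h


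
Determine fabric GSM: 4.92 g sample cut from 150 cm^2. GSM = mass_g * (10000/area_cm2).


Formula: GSM = mass_g / area_m2
Step 1: Convert area: 150 cm^2 = 150 / 10000 = 0.015 m^2
Step 2: GSM = 4.92 g / 0.015 m^2 = 328.0 g/m^2

328.0 g/m^2


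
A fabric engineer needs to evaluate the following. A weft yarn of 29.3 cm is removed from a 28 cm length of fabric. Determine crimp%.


Formula: Crimp% = ((L_yarn - L_fabric) / L_fabric) * 100
Step 1: Extension = 29.3 - 28 = 1.3 cm
Step 2: Crimp% = (1.3 / 28) * 100
Step 3: Crimp% = 0.046429 * 100 = 4.6429% ≈ 4.6%

4.6%


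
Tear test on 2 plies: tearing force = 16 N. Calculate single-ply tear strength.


Formula: Per-ply strength = Total force / Number of plies
Per-ply = 16 N / 2
Per-ply = 8 N

8 N


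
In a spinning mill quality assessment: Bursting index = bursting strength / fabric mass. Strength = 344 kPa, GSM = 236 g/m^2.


Formula: Bursting Index = Bursting Strength / Fabric GSM
BI = 344 kPa / 236 g/m^2
BI = 1.458 kPa/(g/m^2)

1.458 kPa/(g/m^2)


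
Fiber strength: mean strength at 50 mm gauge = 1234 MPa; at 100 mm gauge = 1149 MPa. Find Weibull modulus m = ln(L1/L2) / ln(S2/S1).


Formula: m = ln(L1/L2) / ln(S2/S1)
Step 1: ln(L1/L2) = ln(50/100) = -0.69315
Step 2: S2/S1 = 1149/1234 = 0.93112
Step 3: ln(S2/S1) = ln(0.93112) = -0.07137
Step 4: m = -0.69315 / -0.07137 = 9.71

9.71 (Weibull m)


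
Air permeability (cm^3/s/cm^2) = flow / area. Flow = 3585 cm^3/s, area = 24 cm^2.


Formula: Air Permeability = Airflow / Test Area
AP = 3585 cm^3/s / 24 cm^2
AP = 149.4 cm^3/s/cm^2

149.4 cm^3/s/cm^2


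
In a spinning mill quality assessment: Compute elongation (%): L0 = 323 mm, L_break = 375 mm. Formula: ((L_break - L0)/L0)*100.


Formula: Elongation (%) = ((L_break - L0) / L0) * 100
Step 1: Extension = 375 - 323 = 52 mm
Step 2: Elongation = (52 / 323) * 100
Step 3: Elongation = 0.160991 * 100 = 16.0991% ≈ 16.1%

16.1%


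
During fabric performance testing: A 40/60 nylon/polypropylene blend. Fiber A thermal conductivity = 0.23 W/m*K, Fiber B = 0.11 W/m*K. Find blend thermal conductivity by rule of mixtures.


Formula: Blend property = (fraction_A * property_A) + (fraction_B * property_B)
Step 1: Contribution A = 40/100 * 0.23 W/m*K = 0.092 W/m*K
Step 2: Contribution B = 60/100 * 0.11 W/m*K = 0.066 W/m*K
Step 3: Blend thermal conductivity = 0.092 + 0.066 = 0.158 W/m*K

0.158 W/m*K


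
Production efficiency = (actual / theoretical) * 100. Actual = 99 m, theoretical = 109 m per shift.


Formula: Efficiency% = (Actual output / Theoretical output) * 100
Efficiency% = (99 / 109) * 100
Efficiency% = 0.908257 * 100 = 90.8257% ≈ 90.8%

90.8%


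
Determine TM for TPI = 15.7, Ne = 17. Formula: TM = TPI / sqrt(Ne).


Formula: TM = TPI / sqrt(Ne)
Step 1: sqrt(Ne) = sqrt(17) = 4.1231
Step 2: TM = 15.7 / 4.1231 = 3.81

3.81 TM


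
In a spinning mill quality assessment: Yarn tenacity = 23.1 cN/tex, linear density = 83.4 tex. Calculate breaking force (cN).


Formula: Breaking force = Tenacity * Linear density
F = 23.1 cN/tex * 83.4 tex
F = 1926.54 cN

1926.54 cN


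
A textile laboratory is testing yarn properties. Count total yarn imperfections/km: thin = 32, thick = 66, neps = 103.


Formula: Total = thin places + thick places + neps
Total = 32 + 66 + 103
Total = 201 imperfections/km

201 imperfections/km


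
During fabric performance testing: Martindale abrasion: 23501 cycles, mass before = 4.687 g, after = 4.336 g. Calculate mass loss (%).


Formula: Mass loss% = ((m_before - m_after) / m_before) * 100
Step 1: Mass loss = 4.687 - 4.336 = 0.351 g
Step 2: Ratio = 0.351 / 4.687 = 0.074888
Step 3: Mass loss% = 0.074888 * 100 = 7.4888% ≈ 7.49%

7.49%


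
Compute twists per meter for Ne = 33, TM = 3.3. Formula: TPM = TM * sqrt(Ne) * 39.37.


Formula: TPM = TM * sqrt(Ne) * 39.37
Step 1: sqrt(Ne) = sqrt(33) = 5.7446
Step 2: TM * sqrt(Ne) = 3.3 * 5.7446 = 18.9572
Step 3: TPM = 18.9572 * 39.37 = 746 twists/m

746 twists/m


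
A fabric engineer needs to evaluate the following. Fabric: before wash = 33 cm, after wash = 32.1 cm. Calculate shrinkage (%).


Formula: Shrinkage% = ((L_before - L_after) / L_before) * 100
Step 1: Shrinkage = 33 - 32.1 = 0.9 cm
Step 2: Shrinkage% = (0.9 / 33) * 100
Step 3: Shrinkage% = 0.027273 * 100 = 2.7273% ≈ 2.7%

2.7%


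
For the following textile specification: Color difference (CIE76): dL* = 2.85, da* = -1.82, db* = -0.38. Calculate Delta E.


Formula: Delta E = sqrt(dL*^2 + da*^2 + db*^2)
Step 1: dL*^2 = 2.85^2 = 8.1225
Step 2: da*^2 = (-1.82)^2 = 3.3124
Step 3: db*^2 = (-0.38)^2 = 0.1444
Step 4: Sum = 8.1225 + 3.3124 + 0.1444 = 11.5793
Step 5: Delta E = sqrt(11.5793) = 3.4

3.4 Delta E


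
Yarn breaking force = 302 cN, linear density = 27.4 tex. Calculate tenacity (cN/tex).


Formula: Tenacity = Breaking force / Linear density
Tenacity = 302 cN / 27.4 tex
Tenacity = 11.02 cN/tex

11.02 cN/tex


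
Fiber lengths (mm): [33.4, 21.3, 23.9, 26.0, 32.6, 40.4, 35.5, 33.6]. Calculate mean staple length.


Formula: Mean = sum of lengths / count
Sum = 33.4 + 21.3 + 23.9 + 26.0 + 32.6 + 40.4 + 35.5 + 33.6
Sum = 246.7 mm
Mean = 246.7 / 8 = 30.84 mm

30.84 mm


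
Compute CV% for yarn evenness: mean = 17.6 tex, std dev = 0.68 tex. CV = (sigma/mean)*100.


Formula: CV% = (standard deviation / mean) * 100
Step 1: Ratio = 0.68 / 17.6 = 0.038636
Step 2: CV% = 0.038636 * 100 = 3.8636% ≈ 3.9%

3.9%


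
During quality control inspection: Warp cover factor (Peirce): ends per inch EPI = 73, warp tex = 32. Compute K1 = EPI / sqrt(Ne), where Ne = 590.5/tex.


Formula: K1 = EPI / sqrt(Ne), with Ne = 590.5 / tex_warp
Step 1: Ne = 590.5 / 32 = 18.453
Step 2: sqrt(Ne) = sqrt(18.453) = 4.2957
Step 3: K1 = 73 / 4.2957 = 17.0

17.0


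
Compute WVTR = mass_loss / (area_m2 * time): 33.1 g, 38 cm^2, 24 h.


Formula: WVTR = mass_loss / (area * time)
Step 1: Convert area: 38 cm^2 = 0.0038 m^2
Step 2: WVTR = 33.1 g / (0.0038 m^2 * 24 h)
Step 3: WVTR = 33.1 / 0.0912 = 362.9 g/m^2/h

362.9 g/m^2/h


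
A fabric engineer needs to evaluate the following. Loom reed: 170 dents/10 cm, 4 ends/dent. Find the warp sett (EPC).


Formula: EPC = (dents per 10 cm * ends per dent) / 10
Step 1: Total ends per 10 cm = 170 * 4 = 680
Step 2: EPC = 680 / 10 = 68.0 ends/cm

68.0 ends/cm


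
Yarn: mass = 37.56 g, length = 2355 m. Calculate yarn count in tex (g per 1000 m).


Formula: Tex = (mass_g / length_m) * 1000
Substituting: Tex = (37.56 / 2355) * 1000
Intermediate: 37.56 / 2355 = 0.01594904 g/m
Tex = 0.01594904 * 1000 = 15.95 tex

15.95 tex


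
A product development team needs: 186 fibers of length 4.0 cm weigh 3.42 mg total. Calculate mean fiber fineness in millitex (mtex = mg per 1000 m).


Formula: fineness (mtex) = mass (mg) / total length (km) = (mass_mg / total_length_m) * 1000
Step 1: Convert fiber length: 4.0 cm = 0.04 m
Step 2: Total fiber length = 186 * 0.04 = 7.44 m
Step 3: Linear density = 3.42 mg / 7.44 m = 0.4597 mg/m
Step 4: fineness = 0.4597 * 1000 = 459.7 mtex

459.7 mtex


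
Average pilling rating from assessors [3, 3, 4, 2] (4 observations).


Formula: Mean = sum / count
Sum = 3 + 3 + 4 + 2 = 12
Mean = 12 / 4 = 3.0

3.0


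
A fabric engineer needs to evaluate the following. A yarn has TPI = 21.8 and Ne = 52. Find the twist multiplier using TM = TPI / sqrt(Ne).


Formula: TM = TPI / sqrt(Ne)
Step 1: sqrt(Ne) = sqrt(52) = 7.2111
Step 2: TM = 21.8 / 7.2111 = 3.02

3.02 TM


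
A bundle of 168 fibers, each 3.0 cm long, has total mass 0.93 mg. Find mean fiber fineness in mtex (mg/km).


Formula: fineness (mtex) = mass (mg) / total length (km) = (mass_mg / total_length_m) * 1000
Step 1: Convert fiber length: 3.0 cm = 0.03 m
Step 2: Total fiber length = 168 * 0.03 = 5.04 m
Step 3: Linear density = 0.93 mg / 5.04 m = 0.1845 mg/m
Step 4: fineness = 0.1845 * 1000 = 184.5 mtex

184.5 mtex


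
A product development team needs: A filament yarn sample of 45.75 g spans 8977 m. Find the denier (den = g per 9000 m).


Formula: den = (mass_g / length_m) * 9000
Substituting: den = (45.75 / 8977) * 9000
Intermediate: 45.75 / 8977 = 0.00509636 g/m
den = 0.00509636 * 9000 = 45.9 denier

45.9 denier


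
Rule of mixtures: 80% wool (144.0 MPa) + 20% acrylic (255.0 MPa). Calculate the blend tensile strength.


Formula: Blend property = (fraction_A * property_A) + (fraction_B * property_B)
Step 1: Contribution A = 80/100 * 144.0 MPa = 115.2 MPa
Step 2: Contribution B = 20/100 * 255.0 MPa = 51.0 MPa
Step 3: Blend tensile strength = 115.2 + 51.0 = 166.2 MPa

166.2 MPa
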